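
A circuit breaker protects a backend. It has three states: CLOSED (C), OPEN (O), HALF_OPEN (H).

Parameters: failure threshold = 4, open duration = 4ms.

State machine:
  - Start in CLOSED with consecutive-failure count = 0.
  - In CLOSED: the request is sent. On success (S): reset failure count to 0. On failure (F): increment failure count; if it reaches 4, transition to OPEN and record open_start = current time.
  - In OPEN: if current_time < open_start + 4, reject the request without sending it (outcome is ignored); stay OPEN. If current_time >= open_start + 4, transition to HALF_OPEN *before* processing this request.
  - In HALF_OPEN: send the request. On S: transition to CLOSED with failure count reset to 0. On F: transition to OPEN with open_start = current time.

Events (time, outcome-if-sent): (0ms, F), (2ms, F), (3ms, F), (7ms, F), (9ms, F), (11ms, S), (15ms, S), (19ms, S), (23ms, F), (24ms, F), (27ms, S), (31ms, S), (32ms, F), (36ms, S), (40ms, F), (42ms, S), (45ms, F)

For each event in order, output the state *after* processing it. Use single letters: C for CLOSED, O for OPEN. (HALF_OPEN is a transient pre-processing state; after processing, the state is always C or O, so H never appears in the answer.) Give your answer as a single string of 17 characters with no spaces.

Answer: CCCOOCCCCCCCCCCCC

Derivation:
State after each event:
  event#1 t=0ms outcome=F: state=CLOSED
  event#2 t=2ms outcome=F: state=CLOSED
  event#3 t=3ms outcome=F: state=CLOSED
  event#4 t=7ms outcome=F: state=OPEN
  event#5 t=9ms outcome=F: state=OPEN
  event#6 t=11ms outcome=S: state=CLOSED
  event#7 t=15ms outcome=S: state=CLOSED
  event#8 t=19ms outcome=S: state=CLOSED
  event#9 t=23ms outcome=F: state=CLOSED
  event#10 t=24ms outcome=F: state=CLOSED
  event#11 t=27ms outcome=S: state=CLOSED
  event#12 t=31ms outcome=S: state=CLOSED
  event#13 t=32ms outcome=F: state=CLOSED
  event#14 t=36ms outcome=S: state=CLOSED
  event#15 t=40ms outcome=F: state=CLOSED
  event#16 t=42ms outcome=S: state=CLOSED
  event#17 t=45ms outcome=F: state=CLOSED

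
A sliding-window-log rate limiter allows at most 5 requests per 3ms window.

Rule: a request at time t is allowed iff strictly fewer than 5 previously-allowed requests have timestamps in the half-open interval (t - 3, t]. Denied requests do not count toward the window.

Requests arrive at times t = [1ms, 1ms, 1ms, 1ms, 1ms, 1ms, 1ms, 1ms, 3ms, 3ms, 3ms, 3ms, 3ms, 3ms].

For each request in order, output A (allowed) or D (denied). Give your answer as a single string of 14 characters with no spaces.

Tracking allowed requests in the window:
  req#1 t=1ms: ALLOW
  req#2 t=1ms: ALLOW
  req#3 t=1ms: ALLOW
  req#4 t=1ms: ALLOW
  req#5 t=1ms: ALLOW
  req#6 t=1ms: DENY
  req#7 t=1ms: DENY
  req#8 t=1ms: DENY
  req#9 t=3ms: DENY
  req#10 t=3ms: DENY
  req#11 t=3ms: DENY
  req#12 t=3ms: DENY
  req#13 t=3ms: DENY
  req#14 t=3ms: DENY

Answer: AAAAADDDDDDDDD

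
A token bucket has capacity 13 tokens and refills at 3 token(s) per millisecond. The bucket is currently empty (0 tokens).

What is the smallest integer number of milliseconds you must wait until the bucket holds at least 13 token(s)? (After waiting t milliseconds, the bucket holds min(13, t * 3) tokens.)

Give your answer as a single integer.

Need t * 3 >= 13, so t >= 13/3.
Smallest integer t = ceil(13/3) = 5.

Answer: 5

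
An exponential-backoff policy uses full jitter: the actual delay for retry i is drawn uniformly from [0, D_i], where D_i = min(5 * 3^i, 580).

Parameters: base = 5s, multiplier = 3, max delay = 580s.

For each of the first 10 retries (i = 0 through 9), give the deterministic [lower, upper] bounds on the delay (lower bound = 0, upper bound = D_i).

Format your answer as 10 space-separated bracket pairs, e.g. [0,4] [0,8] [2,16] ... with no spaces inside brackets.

Answer: [0,5] [0,15] [0,45] [0,135] [0,405] [0,580] [0,580] [0,580] [0,580] [0,580]

Derivation:
Computing bounds per retry:
  i=0: D_i=min(5*3^0,580)=5, bounds=[0,5]
  i=1: D_i=min(5*3^1,580)=15, bounds=[0,15]
  i=2: D_i=min(5*3^2,580)=45, bounds=[0,45]
  i=3: D_i=min(5*3^3,580)=135, bounds=[0,135]
  i=4: D_i=min(5*3^4,580)=405, bounds=[0,405]
  i=5: D_i=min(5*3^5,580)=580, bounds=[0,580]
  i=6: D_i=min(5*3^6,580)=580, bounds=[0,580]
  i=7: D_i=min(5*3^7,580)=580, bounds=[0,580]
  i=8: D_i=min(5*3^8,580)=580, bounds=[0,580]
  i=9: D_i=min(5*3^9,580)=580, bounds=[0,580]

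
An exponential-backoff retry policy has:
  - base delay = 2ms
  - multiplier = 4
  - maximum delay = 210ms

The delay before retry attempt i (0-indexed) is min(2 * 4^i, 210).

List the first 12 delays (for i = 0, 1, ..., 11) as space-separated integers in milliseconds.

Answer: 2 8 32 128 210 210 210 210 210 210 210 210

Derivation:
Computing each delay:
  i=0: min(2*4^0, 210) = 2
  i=1: min(2*4^1, 210) = 8
  i=2: min(2*4^2, 210) = 32
  i=3: min(2*4^3, 210) = 128
  i=4: min(2*4^4, 210) = 210
  i=5: min(2*4^5, 210) = 210
  i=6: min(2*4^6, 210) = 210
  i=7: min(2*4^7, 210) = 210
  i=8: min(2*4^8, 210) = 210
  i=9: min(2*4^9, 210) = 210
  i=10: min(2*4^10, 210) = 210
  i=11: min(2*4^11, 210) = 210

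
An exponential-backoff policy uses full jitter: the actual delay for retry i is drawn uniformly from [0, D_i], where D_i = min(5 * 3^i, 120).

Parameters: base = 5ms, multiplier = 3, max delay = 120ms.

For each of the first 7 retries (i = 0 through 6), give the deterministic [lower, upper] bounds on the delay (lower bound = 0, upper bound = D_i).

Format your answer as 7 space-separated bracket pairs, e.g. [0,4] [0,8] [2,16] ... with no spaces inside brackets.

Answer: [0,5] [0,15] [0,45] [0,120] [0,120] [0,120] [0,120]

Derivation:
Computing bounds per retry:
  i=0: D_i=min(5*3^0,120)=5, bounds=[0,5]
  i=1: D_i=min(5*3^1,120)=15, bounds=[0,15]
  i=2: D_i=min(5*3^2,120)=45, bounds=[0,45]
  i=3: D_i=min(5*3^3,120)=120, bounds=[0,120]
  i=4: D_i=min(5*3^4,120)=120, bounds=[0,120]
  i=5: D_i=min(5*3^5,120)=120, bounds=[0,120]
  i=6: D_i=min(5*3^6,120)=120, bounds=[0,120]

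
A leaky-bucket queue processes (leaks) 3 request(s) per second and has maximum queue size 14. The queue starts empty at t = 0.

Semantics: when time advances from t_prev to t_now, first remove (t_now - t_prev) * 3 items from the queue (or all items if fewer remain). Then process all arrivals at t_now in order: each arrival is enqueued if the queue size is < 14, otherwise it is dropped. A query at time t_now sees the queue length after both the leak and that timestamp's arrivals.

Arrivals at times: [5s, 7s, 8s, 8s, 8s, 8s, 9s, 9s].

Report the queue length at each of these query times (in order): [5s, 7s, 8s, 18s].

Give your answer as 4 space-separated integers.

Answer: 1 1 4 0

Derivation:
Queue lengths at query times:
  query t=5s: backlog = 1
  query t=7s: backlog = 1
  query t=8s: backlog = 4
  query t=18s: backlog = 0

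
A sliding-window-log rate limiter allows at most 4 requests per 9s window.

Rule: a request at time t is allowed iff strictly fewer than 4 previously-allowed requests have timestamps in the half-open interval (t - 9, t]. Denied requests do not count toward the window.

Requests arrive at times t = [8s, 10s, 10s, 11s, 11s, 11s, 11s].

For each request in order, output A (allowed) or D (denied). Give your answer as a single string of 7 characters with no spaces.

Answer: AAAADDD

Derivation:
Tracking allowed requests in the window:
  req#1 t=8s: ALLOW
  req#2 t=10s: ALLOW
  req#3 t=10s: ALLOW
  req#4 t=11s: ALLOW
  req#5 t=11s: DENY
  req#6 t=11s: DENY
  req#7 t=11s: DENY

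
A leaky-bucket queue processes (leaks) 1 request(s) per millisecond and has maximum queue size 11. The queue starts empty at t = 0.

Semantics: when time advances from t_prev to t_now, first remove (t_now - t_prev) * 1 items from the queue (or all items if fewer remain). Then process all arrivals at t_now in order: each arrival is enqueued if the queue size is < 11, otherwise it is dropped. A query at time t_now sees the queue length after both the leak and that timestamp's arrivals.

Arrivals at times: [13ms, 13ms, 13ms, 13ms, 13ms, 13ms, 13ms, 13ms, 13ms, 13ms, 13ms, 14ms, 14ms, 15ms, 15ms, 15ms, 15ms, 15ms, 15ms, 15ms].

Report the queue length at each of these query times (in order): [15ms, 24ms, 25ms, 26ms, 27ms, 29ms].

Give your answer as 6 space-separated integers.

Answer: 11 2 1 0 0 0

Derivation:
Queue lengths at query times:
  query t=15ms: backlog = 11
  query t=24ms: backlog = 2
  query t=25ms: backlog = 1
  query t=26ms: backlog = 0
  query t=27ms: backlog = 0
  query t=29ms: backlog = 0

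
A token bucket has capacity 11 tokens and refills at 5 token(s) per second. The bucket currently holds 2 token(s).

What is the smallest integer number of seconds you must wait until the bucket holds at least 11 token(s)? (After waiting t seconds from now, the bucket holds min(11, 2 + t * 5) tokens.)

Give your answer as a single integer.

Answer: 2

Derivation:
Need 2 + t * 5 >= 11, so t >= 9/5.
Smallest integer t = ceil(9/5) = 2.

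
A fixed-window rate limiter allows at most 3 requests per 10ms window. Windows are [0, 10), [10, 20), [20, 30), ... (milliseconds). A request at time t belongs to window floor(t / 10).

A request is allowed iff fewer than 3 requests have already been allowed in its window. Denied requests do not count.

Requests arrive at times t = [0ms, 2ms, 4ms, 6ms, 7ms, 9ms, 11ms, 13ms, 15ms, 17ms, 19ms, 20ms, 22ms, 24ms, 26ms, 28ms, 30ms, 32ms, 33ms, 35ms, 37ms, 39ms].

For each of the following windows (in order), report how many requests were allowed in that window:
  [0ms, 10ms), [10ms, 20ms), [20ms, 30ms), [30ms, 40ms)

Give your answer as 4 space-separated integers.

Processing requests:
  req#1 t=0ms (window 0): ALLOW
  req#2 t=2ms (window 0): ALLOW
  req#3 t=4ms (window 0): ALLOW
  req#4 t=6ms (window 0): DENY
  req#5 t=7ms (window 0): DENY
  req#6 t=9ms (window 0): DENY
  req#7 t=11ms (window 1): ALLOW
  req#8 t=13ms (window 1): ALLOW
  req#9 t=15ms (window 1): ALLOW
  req#10 t=17ms (window 1): DENY
  req#11 t=19ms (window 1): DENY
  req#12 t=20ms (window 2): ALLOW
  req#13 t=22ms (window 2): ALLOW
  req#14 t=24ms (window 2): ALLOW
  req#15 t=26ms (window 2): DENY
  req#16 t=28ms (window 2): DENY
  req#17 t=30ms (window 3): ALLOW
  req#18 t=32ms (window 3): ALLOW
  req#19 t=33ms (window 3): ALLOW
  req#20 t=35ms (window 3): DENY
  req#21 t=37ms (window 3): DENY
  req#22 t=39ms (window 3): DENY

Allowed counts by window: 3 3 3 3

Answer: 3 3 3 3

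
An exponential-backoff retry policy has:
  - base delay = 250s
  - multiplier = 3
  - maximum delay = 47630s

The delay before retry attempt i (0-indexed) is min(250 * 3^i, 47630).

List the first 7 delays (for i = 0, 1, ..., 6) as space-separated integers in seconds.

Computing each delay:
  i=0: min(250*3^0, 47630) = 250
  i=1: min(250*3^1, 47630) = 750
  i=2: min(250*3^2, 47630) = 2250
  i=3: min(250*3^3, 47630) = 6750
  i=4: min(250*3^4, 47630) = 20250
  i=5: min(250*3^5, 47630) = 47630
  i=6: min(250*3^6, 47630) = 47630

Answer: 250 750 2250 6750 20250 47630 47630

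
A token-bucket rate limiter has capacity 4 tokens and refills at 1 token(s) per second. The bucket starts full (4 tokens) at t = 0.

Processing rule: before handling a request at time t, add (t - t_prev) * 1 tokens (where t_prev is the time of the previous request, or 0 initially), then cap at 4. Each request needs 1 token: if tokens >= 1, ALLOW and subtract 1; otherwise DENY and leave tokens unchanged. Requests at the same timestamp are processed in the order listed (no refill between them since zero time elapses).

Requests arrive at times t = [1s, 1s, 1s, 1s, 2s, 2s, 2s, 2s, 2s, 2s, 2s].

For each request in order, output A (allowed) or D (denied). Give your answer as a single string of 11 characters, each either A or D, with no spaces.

Simulating step by step:
  req#1 t=1s: ALLOW
  req#2 t=1s: ALLOW
  req#3 t=1s: ALLOW
  req#4 t=1s: ALLOW
  req#5 t=2s: ALLOW
  req#6 t=2s: DENY
  req#7 t=2s: DENY
  req#8 t=2s: DENY
  req#9 t=2s: DENY
  req#10 t=2s: DENY
  req#11 t=2s: DENY

Answer: AAAAADDDDDD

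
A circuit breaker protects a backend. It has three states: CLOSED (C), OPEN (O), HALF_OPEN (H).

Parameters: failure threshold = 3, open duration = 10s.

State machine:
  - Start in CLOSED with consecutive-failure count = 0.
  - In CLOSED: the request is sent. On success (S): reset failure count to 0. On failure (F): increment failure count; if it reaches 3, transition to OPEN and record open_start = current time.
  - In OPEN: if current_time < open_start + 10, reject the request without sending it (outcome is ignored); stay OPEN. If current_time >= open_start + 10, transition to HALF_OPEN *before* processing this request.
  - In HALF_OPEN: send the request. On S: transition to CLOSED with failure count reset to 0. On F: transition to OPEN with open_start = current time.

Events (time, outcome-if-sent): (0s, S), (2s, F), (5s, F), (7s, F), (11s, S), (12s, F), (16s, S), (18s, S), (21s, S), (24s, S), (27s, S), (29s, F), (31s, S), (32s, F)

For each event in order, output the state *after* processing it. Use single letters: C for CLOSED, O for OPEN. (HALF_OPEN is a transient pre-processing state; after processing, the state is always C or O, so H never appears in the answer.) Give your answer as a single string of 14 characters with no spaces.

State after each event:
  event#1 t=0s outcome=S: state=CLOSED
  event#2 t=2s outcome=F: state=CLOSED
  event#3 t=5s outcome=F: state=CLOSED
  event#4 t=7s outcome=F: state=OPEN
  event#5 t=11s outcome=S: state=OPEN
  event#6 t=12s outcome=F: state=OPEN
  event#7 t=16s outcome=S: state=OPEN
  event#8 t=18s outcome=S: state=CLOSED
  event#9 t=21s outcome=S: state=CLOSED
  event#10 t=24s outcome=S: state=CLOSED
  event#11 t=27s outcome=S: state=CLOSED
  event#12 t=29s outcome=F: state=CLOSED
  event#13 t=31s outcome=S: state=CLOSED
  event#14 t=32s outcome=F: state=CLOSED

Answer: CCCOOOOCCCCCCC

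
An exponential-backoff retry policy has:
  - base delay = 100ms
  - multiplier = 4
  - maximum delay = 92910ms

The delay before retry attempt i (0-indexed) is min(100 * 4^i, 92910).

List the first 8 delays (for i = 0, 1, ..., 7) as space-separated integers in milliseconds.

Answer: 100 400 1600 6400 25600 92910 92910 92910

Derivation:
Computing each delay:
  i=0: min(100*4^0, 92910) = 100
  i=1: min(100*4^1, 92910) = 400
  i=2: min(100*4^2, 92910) = 1600
  i=3: min(100*4^3, 92910) = 6400
  i=4: min(100*4^4, 92910) = 25600
  i=5: min(100*4^5, 92910) = 92910
  i=6: min(100*4^6, 92910) = 92910
  i=7: min(100*4^7, 92910) = 92910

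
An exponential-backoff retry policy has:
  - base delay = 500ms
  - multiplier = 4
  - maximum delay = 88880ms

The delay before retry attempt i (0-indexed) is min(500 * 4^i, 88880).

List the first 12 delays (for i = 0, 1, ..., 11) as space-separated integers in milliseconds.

Answer: 500 2000 8000 32000 88880 88880 88880 88880 88880 88880 88880 88880

Derivation:
Computing each delay:
  i=0: min(500*4^0, 88880) = 500
  i=1: min(500*4^1, 88880) = 2000
  i=2: min(500*4^2, 88880) = 8000
  i=3: min(500*4^3, 88880) = 32000
  i=4: min(500*4^4, 88880) = 88880
  i=5: min(500*4^5, 88880) = 88880
  i=6: min(500*4^6, 88880) = 88880
  i=7: min(500*4^7, 88880) = 88880
  i=8: min(500*4^8, 88880) = 88880
  i=9: min(500*4^9, 88880) = 88880
  i=10: min(500*4^10, 88880) = 88880
  i=11: min(500*4^11, 88880) = 88880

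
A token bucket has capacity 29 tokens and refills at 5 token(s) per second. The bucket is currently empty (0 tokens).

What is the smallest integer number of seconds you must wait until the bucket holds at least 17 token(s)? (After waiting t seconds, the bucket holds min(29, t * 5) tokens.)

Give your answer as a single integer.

Answer: 4

Derivation:
Need t * 5 >= 17, so t >= 17/5.
Smallest integer t = ceil(17/5) = 4.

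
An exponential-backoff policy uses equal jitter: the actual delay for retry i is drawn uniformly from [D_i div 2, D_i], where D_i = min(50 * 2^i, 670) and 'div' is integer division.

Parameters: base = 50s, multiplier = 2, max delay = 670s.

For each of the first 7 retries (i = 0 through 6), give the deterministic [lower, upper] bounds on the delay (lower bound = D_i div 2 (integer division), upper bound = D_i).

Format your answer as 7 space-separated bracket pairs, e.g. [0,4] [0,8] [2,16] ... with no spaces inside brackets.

Answer: [25,50] [50,100] [100,200] [200,400] [335,670] [335,670] [335,670]

Derivation:
Computing bounds per retry:
  i=0: D_i=min(50*2^0,670)=50, bounds=[25,50]
  i=1: D_i=min(50*2^1,670)=100, bounds=[50,100]
  i=2: D_i=min(50*2^2,670)=200, bounds=[100,200]
  i=3: D_i=min(50*2^3,670)=400, bounds=[200,400]
  i=4: D_i=min(50*2^4,670)=670, bounds=[335,670]
  i=5: D_i=min(50*2^5,670)=670, bounds=[335,670]
  i=6: D_i=min(50*2^6,670)=670, bounds=[335,670]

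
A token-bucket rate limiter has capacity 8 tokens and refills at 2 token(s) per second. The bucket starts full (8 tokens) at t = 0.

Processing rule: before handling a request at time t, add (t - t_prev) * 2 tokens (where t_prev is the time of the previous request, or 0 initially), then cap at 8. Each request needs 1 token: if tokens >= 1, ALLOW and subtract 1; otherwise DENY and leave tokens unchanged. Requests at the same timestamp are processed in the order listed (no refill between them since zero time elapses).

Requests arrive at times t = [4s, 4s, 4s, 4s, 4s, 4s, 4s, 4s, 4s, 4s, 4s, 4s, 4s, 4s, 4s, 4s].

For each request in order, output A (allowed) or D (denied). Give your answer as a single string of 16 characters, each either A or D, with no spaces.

Simulating step by step:
  req#1 t=4s: ALLOW
  req#2 t=4s: ALLOW
  req#3 t=4s: ALLOW
  req#4 t=4s: ALLOW
  req#5 t=4s: ALLOW
  req#6 t=4s: ALLOW
  req#7 t=4s: ALLOW
  req#8 t=4s: ALLOW
  req#9 t=4s: DENY
  req#10 t=4s: DENY
  req#11 t=4s: DENY
  req#12 t=4s: DENY
  req#13 t=4s: DENY
  req#14 t=4s: DENY
  req#15 t=4s: DENY
  req#16 t=4s: DENY

Answer: AAAAAAAADDDDDDDD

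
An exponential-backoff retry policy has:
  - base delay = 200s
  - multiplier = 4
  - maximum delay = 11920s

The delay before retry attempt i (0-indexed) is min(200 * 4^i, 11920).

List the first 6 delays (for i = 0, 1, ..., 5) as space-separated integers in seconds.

Answer: 200 800 3200 11920 11920 11920

Derivation:
Computing each delay:
  i=0: min(200*4^0, 11920) = 200
  i=1: min(200*4^1, 11920) = 800
  i=2: min(200*4^2, 11920) = 3200
  i=3: min(200*4^3, 11920) = 11920
  i=4: min(200*4^4, 11920) = 11920
  i=5: min(200*4^5, 11920) = 11920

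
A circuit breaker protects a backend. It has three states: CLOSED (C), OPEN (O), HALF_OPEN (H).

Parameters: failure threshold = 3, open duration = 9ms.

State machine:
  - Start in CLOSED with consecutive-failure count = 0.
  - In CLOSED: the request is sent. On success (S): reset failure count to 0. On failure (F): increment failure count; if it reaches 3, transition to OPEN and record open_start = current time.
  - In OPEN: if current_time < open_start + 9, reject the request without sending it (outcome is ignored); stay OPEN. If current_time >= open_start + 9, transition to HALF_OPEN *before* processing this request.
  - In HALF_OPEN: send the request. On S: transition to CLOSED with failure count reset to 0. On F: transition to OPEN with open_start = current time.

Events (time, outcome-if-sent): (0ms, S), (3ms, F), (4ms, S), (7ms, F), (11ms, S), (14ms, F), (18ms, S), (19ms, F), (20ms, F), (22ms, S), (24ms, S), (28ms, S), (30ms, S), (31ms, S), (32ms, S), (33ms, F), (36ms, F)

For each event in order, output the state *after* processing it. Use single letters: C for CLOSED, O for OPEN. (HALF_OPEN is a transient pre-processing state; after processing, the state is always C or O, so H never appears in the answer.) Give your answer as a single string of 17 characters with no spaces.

State after each event:
  event#1 t=0ms outcome=S: state=CLOSED
  event#2 t=3ms outcome=F: state=CLOSED
  event#3 t=4ms outcome=S: state=CLOSED
  event#4 t=7ms outcome=F: state=CLOSED
  event#5 t=11ms outcome=S: state=CLOSED
  event#6 t=14ms outcome=F: state=CLOSED
  event#7 t=18ms outcome=S: state=CLOSED
  event#8 t=19ms outcome=F: state=CLOSED
  event#9 t=20ms outcome=F: state=CLOSED
  event#10 t=22ms outcome=S: state=CLOSED
  event#11 t=24ms outcome=S: state=CLOSED
  event#12 t=28ms outcome=S: state=CLOSED
  event#13 t=30ms outcome=S: state=CLOSED
  event#14 t=31ms outcome=S: state=CLOSED
  event#15 t=32ms outcome=S: state=CLOSED
  event#16 t=33ms outcome=F: state=CLOSED
  event#17 t=36ms outcome=F: state=CLOSED

Answer: CCCCCCCCCCCCCCCCC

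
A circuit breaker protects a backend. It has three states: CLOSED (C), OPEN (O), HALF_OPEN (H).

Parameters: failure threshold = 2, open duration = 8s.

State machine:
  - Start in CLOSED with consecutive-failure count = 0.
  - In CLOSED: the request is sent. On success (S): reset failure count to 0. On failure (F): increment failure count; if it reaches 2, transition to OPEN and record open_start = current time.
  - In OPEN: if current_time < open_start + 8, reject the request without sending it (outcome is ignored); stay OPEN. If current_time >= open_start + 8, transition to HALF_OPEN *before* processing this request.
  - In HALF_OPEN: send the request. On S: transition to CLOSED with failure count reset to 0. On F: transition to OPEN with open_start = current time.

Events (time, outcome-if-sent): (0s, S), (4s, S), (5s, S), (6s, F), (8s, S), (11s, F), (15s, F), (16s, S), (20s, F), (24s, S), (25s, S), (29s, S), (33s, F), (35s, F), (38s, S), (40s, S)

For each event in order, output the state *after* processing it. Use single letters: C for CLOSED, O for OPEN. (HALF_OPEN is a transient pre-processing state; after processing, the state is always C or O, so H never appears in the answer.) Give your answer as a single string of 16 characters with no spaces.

Answer: CCCCCCOOOCCCCOOO

Derivation:
State after each event:
  event#1 t=0s outcome=S: state=CLOSED
  event#2 t=4s outcome=S: state=CLOSED
  event#3 t=5s outcome=S: state=CLOSED
  event#4 t=6s outcome=F: state=CLOSED
  event#5 t=8s outcome=S: state=CLOSED
  event#6 t=11s outcome=F: state=CLOSED
  event#7 t=15s outcome=F: state=OPEN
  event#8 t=16s outcome=S: state=OPEN
  event#9 t=20s outcome=F: state=OPEN
  event#10 t=24s outcome=S: state=CLOSED
  event#11 t=25s outcome=S: state=CLOSED
  event#12 t=29s outcome=S: state=CLOSED
  event#13 t=33s outcome=F: state=CLOSED
  event#14 t=35s outcome=F: state=OPEN
  event#15 t=38s outcome=S: state=OPEN
  event#16 t=40s outcome=S: state=OPEN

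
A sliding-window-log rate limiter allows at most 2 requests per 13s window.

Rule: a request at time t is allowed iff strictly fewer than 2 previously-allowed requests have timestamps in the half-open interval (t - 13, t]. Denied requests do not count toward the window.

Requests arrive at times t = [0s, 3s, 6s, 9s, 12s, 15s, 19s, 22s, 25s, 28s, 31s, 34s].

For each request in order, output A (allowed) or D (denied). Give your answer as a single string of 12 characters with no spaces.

Answer: AADDDAADDADA

Derivation:
Tracking allowed requests in the window:
  req#1 t=0s: ALLOW
  req#2 t=3s: ALLOW
  req#3 t=6s: DENY
  req#4 t=9s: DENY
  req#5 t=12s: DENY
  req#6 t=15s: ALLOW
  req#7 t=19s: ALLOW
  req#8 t=22s: DENY
  req#9 t=25s: DENY
  req#10 t=28s: ALLOW
  req#11 t=31s: DENY
  req#12 t=34s: ALLOW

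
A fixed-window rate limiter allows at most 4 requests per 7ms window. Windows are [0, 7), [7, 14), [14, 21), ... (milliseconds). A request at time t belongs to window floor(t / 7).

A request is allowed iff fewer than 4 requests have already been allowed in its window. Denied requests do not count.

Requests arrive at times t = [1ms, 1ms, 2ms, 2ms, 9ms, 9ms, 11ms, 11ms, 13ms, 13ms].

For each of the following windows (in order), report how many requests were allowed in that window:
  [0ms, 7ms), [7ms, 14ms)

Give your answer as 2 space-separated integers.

Answer: 4 4

Derivation:
Processing requests:
  req#1 t=1ms (window 0): ALLOW
  req#2 t=1ms (window 0): ALLOW
  req#3 t=2ms (window 0): ALLOW
  req#4 t=2ms (window 0): ALLOW
  req#5 t=9ms (window 1): ALLOW
  req#6 t=9ms (window 1): ALLOW
  req#7 t=11ms (window 1): ALLOW
  req#8 t=11ms (window 1): ALLOW
  req#9 t=13ms (window 1): DENY
  req#10 t=13ms (window 1): DENY

Allowed counts by window: 4 4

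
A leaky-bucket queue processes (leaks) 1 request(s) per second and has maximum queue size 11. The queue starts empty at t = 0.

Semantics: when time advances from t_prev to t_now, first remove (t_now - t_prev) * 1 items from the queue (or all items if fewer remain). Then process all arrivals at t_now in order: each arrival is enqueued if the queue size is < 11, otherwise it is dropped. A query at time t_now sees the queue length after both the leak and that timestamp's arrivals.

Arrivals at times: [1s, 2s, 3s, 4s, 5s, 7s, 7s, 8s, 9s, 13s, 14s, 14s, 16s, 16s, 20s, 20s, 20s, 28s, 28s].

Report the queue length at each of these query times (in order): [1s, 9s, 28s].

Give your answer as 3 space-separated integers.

Queue lengths at query times:
  query t=1s: backlog = 1
  query t=9s: backlog = 2
  query t=28s: backlog = 2

Answer: 1 2 2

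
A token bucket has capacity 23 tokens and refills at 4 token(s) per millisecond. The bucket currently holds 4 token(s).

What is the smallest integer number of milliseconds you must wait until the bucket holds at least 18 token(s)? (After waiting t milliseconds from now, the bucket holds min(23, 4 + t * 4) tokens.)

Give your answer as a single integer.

Answer: 4

Derivation:
Need 4 + t * 4 >= 18, so t >= 14/4.
Smallest integer t = ceil(14/4) = 4.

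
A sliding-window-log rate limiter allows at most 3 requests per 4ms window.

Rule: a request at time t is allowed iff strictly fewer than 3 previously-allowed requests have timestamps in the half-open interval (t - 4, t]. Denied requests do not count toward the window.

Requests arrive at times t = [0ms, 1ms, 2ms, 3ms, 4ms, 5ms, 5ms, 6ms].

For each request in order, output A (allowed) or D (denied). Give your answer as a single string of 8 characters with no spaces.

Tracking allowed requests in the window:
  req#1 t=0ms: ALLOW
  req#2 t=1ms: ALLOW
  req#3 t=2ms: ALLOW
  req#4 t=3ms: DENY
  req#5 t=4ms: ALLOW
  req#6 t=5ms: ALLOW
  req#7 t=5ms: DENY
  req#8 t=6ms: ALLOW

Answer: AAADAADA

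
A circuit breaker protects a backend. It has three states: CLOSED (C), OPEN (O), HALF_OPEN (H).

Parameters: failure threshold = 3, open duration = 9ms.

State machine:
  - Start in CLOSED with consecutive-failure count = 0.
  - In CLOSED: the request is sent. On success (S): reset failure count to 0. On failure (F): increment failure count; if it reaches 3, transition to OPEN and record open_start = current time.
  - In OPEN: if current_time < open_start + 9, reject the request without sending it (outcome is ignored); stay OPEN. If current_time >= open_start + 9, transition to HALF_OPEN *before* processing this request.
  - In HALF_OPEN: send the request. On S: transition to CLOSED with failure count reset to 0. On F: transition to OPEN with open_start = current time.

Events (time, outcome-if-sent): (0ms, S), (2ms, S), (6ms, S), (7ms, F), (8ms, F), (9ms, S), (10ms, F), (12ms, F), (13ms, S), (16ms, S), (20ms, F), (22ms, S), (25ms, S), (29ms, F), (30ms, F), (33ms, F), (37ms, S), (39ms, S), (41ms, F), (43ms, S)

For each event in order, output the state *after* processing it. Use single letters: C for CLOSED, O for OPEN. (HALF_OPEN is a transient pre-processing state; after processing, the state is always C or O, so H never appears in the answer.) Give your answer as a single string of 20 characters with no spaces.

State after each event:
  event#1 t=0ms outcome=S: state=CLOSED
  event#2 t=2ms outcome=S: state=CLOSED
  event#3 t=6ms outcome=S: state=CLOSED
  event#4 t=7ms outcome=F: state=CLOSED
  event#5 t=8ms outcome=F: state=CLOSED
  event#6 t=9ms outcome=S: state=CLOSED
  event#7 t=10ms outcome=F: state=CLOSED
  event#8 t=12ms outcome=F: state=CLOSED
  event#9 t=13ms outcome=S: state=CLOSED
  event#10 t=16ms outcome=S: state=CLOSED
  event#11 t=20ms outcome=F: state=CLOSED
  event#12 t=22ms outcome=S: state=CLOSED
  event#13 t=25ms outcome=S: state=CLOSED
  event#14 t=29ms outcome=F: state=CLOSED
  event#15 t=30ms outcome=F: state=CLOSED
  event#16 t=33ms outcome=F: state=OPEN
  event#17 t=37ms outcome=S: state=OPEN
  event#18 t=39ms outcome=S: state=OPEN
  event#19 t=41ms outcome=F: state=OPEN
  event#20 t=43ms outcome=S: state=CLOSED

Answer: CCCCCCCCCCCCCCCOOOOC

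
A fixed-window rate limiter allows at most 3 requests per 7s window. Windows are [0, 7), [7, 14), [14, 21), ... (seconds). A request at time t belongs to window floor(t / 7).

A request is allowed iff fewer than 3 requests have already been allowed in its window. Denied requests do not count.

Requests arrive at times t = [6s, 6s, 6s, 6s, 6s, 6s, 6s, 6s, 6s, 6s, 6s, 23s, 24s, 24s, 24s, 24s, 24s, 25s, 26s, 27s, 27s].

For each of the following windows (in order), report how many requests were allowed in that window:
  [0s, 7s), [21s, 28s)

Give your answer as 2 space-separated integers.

Processing requests:
  req#1 t=6s (window 0): ALLOW
  req#2 t=6s (window 0): ALLOW
  req#3 t=6s (window 0): ALLOW
  req#4 t=6s (window 0): DENY
  req#5 t=6s (window 0): DENY
  req#6 t=6s (window 0): DENY
  req#7 t=6s (window 0): DENY
  req#8 t=6s (window 0): DENY
  req#9 t=6s (window 0): DENY
  req#10 t=6s (window 0): DENY
  req#11 t=6s (window 0): DENY
  req#12 t=23s (window 3): ALLOW
  req#13 t=24s (window 3): ALLOW
  req#14 t=24s (window 3): ALLOW
  req#15 t=24s (window 3): DENY
  req#16 t=24s (window 3): DENY
  req#17 t=24s (window 3): DENY
  req#18 t=25s (window 3): DENY
  req#19 t=26s (window 3): DENY
  req#20 t=27s (window 3): DENY
  req#21 t=27s (window 3): DENY

Allowed counts by window: 3 3

Answer: 3 3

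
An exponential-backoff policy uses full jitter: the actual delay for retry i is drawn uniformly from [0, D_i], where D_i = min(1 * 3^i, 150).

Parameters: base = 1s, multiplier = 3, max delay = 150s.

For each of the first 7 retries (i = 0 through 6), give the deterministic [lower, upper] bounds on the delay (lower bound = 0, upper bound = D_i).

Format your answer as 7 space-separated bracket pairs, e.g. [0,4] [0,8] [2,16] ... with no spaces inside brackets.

Computing bounds per retry:
  i=0: D_i=min(1*3^0,150)=1, bounds=[0,1]
  i=1: D_i=min(1*3^1,150)=3, bounds=[0,3]
  i=2: D_i=min(1*3^2,150)=9, bounds=[0,9]
  i=3: D_i=min(1*3^3,150)=27, bounds=[0,27]
  i=4: D_i=min(1*3^4,150)=81, bounds=[0,81]
  i=5: D_i=min(1*3^5,150)=150, bounds=[0,150]
  i=6: D_i=min(1*3^6,150)=150, bounds=[0,150]

Answer: [0,1] [0,3] [0,9] [0,27] [0,81] [0,150] [0,150]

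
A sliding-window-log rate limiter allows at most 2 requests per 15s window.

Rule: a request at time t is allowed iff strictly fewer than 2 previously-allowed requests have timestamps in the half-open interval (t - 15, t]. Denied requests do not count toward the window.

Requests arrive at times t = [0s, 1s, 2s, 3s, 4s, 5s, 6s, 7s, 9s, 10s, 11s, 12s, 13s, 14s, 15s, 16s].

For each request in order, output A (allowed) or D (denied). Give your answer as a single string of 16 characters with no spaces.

Answer: AADDDDDDDDDDDDAA

Derivation:
Tracking allowed requests in the window:
  req#1 t=0s: ALLOW
  req#2 t=1s: ALLOW
  req#3 t=2s: DENY
  req#4 t=3s: DENY
  req#5 t=4s: DENY
  req#6 t=5s: DENY
  req#7 t=6s: DENY
  req#8 t=7s: DENY
  req#9 t=9s: DENY
  req#10 t=10s: DENY
  req#11 t=11s: DENY
  req#12 t=12s: DENY
  req#13 t=13s: DENY
  req#14 t=14s: DENY
  req#15 t=15s: ALLOW
  req#16 t=16s: ALLOW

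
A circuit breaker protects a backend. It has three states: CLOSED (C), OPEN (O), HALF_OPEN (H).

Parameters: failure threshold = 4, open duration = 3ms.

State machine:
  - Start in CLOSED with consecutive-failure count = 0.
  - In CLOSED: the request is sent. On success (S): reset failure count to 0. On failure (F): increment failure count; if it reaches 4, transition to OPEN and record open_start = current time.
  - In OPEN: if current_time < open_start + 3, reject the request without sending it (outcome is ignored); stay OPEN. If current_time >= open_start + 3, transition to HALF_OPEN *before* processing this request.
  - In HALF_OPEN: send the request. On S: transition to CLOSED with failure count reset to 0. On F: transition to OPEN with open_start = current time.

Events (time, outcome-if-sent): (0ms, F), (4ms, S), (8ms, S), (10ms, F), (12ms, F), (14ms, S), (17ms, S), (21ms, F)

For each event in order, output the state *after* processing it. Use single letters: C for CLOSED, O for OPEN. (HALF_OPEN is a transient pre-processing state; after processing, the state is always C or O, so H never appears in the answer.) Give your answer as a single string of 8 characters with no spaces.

State after each event:
  event#1 t=0ms outcome=F: state=CLOSED
  event#2 t=4ms outcome=S: state=CLOSED
  event#3 t=8ms outcome=S: state=CLOSED
  event#4 t=10ms outcome=F: state=CLOSED
  event#5 t=12ms outcome=F: state=CLOSED
  event#6 t=14ms outcome=S: state=CLOSED
  event#7 t=17ms outcome=S: state=CLOSED
  event#8 t=21ms outcome=F: state=CLOSED

Answer: CCCCCCCC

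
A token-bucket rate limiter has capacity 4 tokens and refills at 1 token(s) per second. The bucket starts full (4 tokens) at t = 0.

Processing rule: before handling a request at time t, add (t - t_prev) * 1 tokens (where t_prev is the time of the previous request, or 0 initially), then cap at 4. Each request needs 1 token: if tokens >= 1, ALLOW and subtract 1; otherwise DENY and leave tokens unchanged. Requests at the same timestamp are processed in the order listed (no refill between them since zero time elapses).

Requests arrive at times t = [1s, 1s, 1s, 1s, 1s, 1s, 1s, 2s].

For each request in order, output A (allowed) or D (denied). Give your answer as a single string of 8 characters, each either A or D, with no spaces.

Simulating step by step:
  req#1 t=1s: ALLOW
  req#2 t=1s: ALLOW
  req#3 t=1s: ALLOW
  req#4 t=1s: ALLOW
  req#5 t=1s: DENY
  req#6 t=1s: DENY
  req#7 t=1s: DENY
  req#8 t=2s: ALLOW

Answer: AAAADDDA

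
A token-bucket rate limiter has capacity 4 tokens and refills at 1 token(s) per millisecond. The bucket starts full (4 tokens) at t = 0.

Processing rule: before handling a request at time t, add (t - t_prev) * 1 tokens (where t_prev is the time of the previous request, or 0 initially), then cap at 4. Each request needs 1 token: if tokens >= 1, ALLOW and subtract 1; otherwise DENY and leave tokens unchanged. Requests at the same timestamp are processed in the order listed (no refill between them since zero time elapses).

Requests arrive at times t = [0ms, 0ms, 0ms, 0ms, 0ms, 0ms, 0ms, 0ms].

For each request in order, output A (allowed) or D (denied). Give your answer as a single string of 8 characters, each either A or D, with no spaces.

Answer: AAAADDDD

Derivation:
Simulating step by step:
  req#1 t=0ms: ALLOW
  req#2 t=0ms: ALLOW
  req#3 t=0ms: ALLOW
  req#4 t=0ms: ALLOW
  req#5 t=0ms: DENY
  req#6 t=0ms: DENY
  req#7 t=0ms: DENY
  req#8 t=0ms: DENY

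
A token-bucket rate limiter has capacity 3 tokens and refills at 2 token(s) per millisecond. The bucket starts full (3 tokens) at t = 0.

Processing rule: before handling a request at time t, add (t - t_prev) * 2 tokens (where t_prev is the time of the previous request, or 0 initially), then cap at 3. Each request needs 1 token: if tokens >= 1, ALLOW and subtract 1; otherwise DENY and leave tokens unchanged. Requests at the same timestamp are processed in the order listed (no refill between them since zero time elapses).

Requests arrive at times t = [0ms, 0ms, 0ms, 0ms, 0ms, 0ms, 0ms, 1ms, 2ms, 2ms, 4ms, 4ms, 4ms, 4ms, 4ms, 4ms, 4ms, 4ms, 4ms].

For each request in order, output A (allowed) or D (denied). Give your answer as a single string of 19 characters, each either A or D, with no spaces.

Simulating step by step:
  req#1 t=0ms: ALLOW
  req#2 t=0ms: ALLOW
  req#3 t=0ms: ALLOW
  req#4 t=0ms: DENY
  req#5 t=0ms: DENY
  req#6 t=0ms: DENY
  req#7 t=0ms: DENY
  req#8 t=1ms: ALLOW
  req#9 t=2ms: ALLOW
  req#10 t=2ms: ALLOW
  req#11 t=4ms: ALLOW
  req#12 t=4ms: ALLOW
  req#13 t=4ms: ALLOW
  req#14 t=4ms: DENY
  req#15 t=4ms: DENY
  req#16 t=4ms: DENY
  req#17 t=4ms: DENY
  req#18 t=4ms: DENY
  req#19 t=4ms: DENY

Answer: AAADDDDAAAAAADDDDDD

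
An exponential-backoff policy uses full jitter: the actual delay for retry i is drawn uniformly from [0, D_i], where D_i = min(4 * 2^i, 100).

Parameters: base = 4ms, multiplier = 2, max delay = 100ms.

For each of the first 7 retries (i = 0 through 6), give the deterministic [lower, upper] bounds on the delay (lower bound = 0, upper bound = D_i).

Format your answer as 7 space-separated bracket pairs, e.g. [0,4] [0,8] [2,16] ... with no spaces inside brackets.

Computing bounds per retry:
  i=0: D_i=min(4*2^0,100)=4, bounds=[0,4]
  i=1: D_i=min(4*2^1,100)=8, bounds=[0,8]
  i=2: D_i=min(4*2^2,100)=16, bounds=[0,16]
  i=3: D_i=min(4*2^3,100)=32, bounds=[0,32]
  i=4: D_i=min(4*2^4,100)=64, bounds=[0,64]
  i=5: D_i=min(4*2^5,100)=100, bounds=[0,100]
  i=6: D_i=min(4*2^6,100)=100, bounds=[0,100]

Answer: [0,4] [0,8] [0,16] [0,32] [0,64] [0,100] [0,100]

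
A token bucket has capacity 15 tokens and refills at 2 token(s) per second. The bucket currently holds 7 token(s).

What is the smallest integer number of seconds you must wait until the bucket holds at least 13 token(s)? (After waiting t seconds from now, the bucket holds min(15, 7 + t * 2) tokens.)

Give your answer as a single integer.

Answer: 3

Derivation:
Need 7 + t * 2 >= 13, so t >= 6/2.
Smallest integer t = ceil(6/2) = 3.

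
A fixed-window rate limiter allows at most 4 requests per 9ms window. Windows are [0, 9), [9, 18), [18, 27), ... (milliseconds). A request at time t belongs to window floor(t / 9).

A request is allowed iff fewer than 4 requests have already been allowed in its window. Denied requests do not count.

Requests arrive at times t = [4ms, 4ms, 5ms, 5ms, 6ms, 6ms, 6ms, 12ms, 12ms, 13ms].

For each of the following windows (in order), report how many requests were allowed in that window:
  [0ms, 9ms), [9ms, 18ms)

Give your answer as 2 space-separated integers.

Processing requests:
  req#1 t=4ms (window 0): ALLOW
  req#2 t=4ms (window 0): ALLOW
  req#3 t=5ms (window 0): ALLOW
  req#4 t=5ms (window 0): ALLOW
  req#5 t=6ms (window 0): DENY
  req#6 t=6ms (window 0): DENY
  req#7 t=6ms (window 0): DENY
  req#8 t=12ms (window 1): ALLOW
  req#9 t=12ms (window 1): ALLOW
  req#10 t=13ms (window 1): ALLOW

Allowed counts by window: 4 3

Answer: 4 3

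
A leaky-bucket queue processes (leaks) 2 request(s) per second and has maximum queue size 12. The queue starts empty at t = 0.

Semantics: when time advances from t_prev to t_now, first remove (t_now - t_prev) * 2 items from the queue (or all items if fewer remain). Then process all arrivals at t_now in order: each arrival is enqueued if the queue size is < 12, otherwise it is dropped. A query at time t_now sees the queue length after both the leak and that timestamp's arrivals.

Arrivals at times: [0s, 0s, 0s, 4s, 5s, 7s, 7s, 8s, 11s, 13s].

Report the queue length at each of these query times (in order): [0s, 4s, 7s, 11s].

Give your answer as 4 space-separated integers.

Queue lengths at query times:
  query t=0s: backlog = 3
  query t=4s: backlog = 1
  query t=7s: backlog = 2
  query t=11s: backlog = 1

Answer: 3 1 2 1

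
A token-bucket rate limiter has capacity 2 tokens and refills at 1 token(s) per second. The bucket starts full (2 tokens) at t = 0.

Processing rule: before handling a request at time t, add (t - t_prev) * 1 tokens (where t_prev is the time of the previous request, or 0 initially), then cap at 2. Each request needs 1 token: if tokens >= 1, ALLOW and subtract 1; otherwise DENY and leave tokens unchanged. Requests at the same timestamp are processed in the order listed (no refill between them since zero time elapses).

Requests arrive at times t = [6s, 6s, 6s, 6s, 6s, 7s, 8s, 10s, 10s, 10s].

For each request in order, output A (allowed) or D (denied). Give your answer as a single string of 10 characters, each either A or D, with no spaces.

Simulating step by step:
  req#1 t=6s: ALLOW
  req#2 t=6s: ALLOW
  req#3 t=6s: DENY
  req#4 t=6s: DENY
  req#5 t=6s: DENY
  req#6 t=7s: ALLOW
  req#7 t=8s: ALLOW
  req#8 t=10s: ALLOW
  req#9 t=10s: ALLOW
  req#10 t=10s: DENY

Answer: AADDDAAAAD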